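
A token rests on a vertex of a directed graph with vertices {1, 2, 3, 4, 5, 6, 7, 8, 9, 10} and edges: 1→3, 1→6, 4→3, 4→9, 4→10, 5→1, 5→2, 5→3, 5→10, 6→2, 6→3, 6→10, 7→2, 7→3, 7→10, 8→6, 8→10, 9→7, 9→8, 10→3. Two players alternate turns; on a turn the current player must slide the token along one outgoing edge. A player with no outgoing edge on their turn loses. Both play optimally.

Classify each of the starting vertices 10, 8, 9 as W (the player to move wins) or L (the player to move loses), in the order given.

Label each position W (a win for the player to move) or L (a loss). A position with no legal move is L; any other position is W exactly when some move reaches an L, and L when every move reaches a W.
Every edge goes from a vertex to one that appears earlier in the order 3, 2, 10, 7, 6, 1, 8, 9, 4, 5, so processing vertices in that order labels each vertex after all of its successors.
3: no outgoing edge → L
2: no outgoing edge → L
10: →3(L), so W
7: →2(L), so W
6: →2(L), so W
1: →3(L), so W
8: →6(W), 10(W) — all W, so L
9: →8(L), so W
4: →3(L), so W
5: →2(L), so W

10: W, 8: L, 9: W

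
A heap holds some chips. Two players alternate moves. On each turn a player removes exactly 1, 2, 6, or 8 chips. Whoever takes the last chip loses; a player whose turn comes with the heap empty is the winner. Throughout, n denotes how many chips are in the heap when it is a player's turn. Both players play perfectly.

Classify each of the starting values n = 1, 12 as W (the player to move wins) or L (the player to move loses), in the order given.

Classify positions by backward induction: terminal positions (no move available) are W. From any other position, the mover wins iff some move reaches an L.
n=0: no move; the opponent has just taken the last chip and therefore loses → W
n=1: L (sole option 0(W) is W)
n=2: W (go to 1, an L position)
n=3: W (go to 1, an L position)
n=4: L (options 3(W), 2(W) are all W)
n=5: W (go to 4, an L position)
n=6: W (go to 4, an L position)
n=7: W (go to 1, an L position)
n=8: L (options 7(W), 6(W), 2(W), 0(W) are all W)
n=9: W (go to 8, an L position)
n=10: W (go to 8, an L position)
n=11: L (options 10(W), 9(W), 5(W), 3(W) are all W)
n=12: W (go to 11, an L position)

1: L, 12: W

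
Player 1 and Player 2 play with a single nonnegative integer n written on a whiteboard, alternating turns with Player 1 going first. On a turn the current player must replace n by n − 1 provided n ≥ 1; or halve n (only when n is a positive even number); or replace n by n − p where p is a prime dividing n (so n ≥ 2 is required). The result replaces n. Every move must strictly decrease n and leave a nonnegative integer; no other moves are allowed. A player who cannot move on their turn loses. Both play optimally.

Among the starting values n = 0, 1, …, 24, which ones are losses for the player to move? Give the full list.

0, 4, 9, 14, 20, 24

Positions with no move are L. A position that does have a move is losing for the player to move precisely when every available move leads to a winning position for the opponent. Fill in the labels:
n=0: no move → L
n=1: can move to 0, which is L ⇒ W
n=2: can move to 0, which is L ⇒ W
n=3: can move to 0, which is L ⇒ W
n=4: moves to 2(W), 3(W); every one is W ⇒ L
n=5: can move to 0, which is L ⇒ W
n=6: can move to 4, which is L ⇒ W
n=7: can move to 0, which is L ⇒ W
n=8: can move to 4, which is L ⇒ W
n=9: moves to 6(W), 8(W); every one is W ⇒ L
n=10: can move to 9, which is L ⇒ W
n=11: can move to 0, which is L ⇒ W
n=12: can move to 9, which is L ⇒ W
n=13: can move to 0, which is L ⇒ W
n=14: moves to 7(W), 12(W), 13(W); every one is W ⇒ L
n=15: can move to 14, which is L ⇒ W
n=16: can move to 14, which is L ⇒ W
n=17: can move to 0, which is L ⇒ W
n=18: can move to 9, which is L ⇒ W
n=19: can move to 0, which is L ⇒ W
n=20: moves to 10(W), 15(W), 18(W), 19(W); every one is W ⇒ L
n=21: can move to 14, which is L ⇒ W
n=22: can move to 20, which is L ⇒ W
n=23: can move to 0, which is L ⇒ W
n=24: moves to 12(W), 21(W), 22(W), 23(W); every one is W ⇒ L
Reading off the rows marked L gives the requested list; there are 6 such values of n.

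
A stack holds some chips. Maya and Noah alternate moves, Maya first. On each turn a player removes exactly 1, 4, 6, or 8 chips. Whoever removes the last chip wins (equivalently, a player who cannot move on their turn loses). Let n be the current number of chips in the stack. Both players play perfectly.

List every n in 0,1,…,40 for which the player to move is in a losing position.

Positions with no move are L. A position that does have a move is losing for the player to move precisely when every available move leads to a winning position for the opponent. Fill in the labels:
n=0: no move → L
n=1: →0(L), so W
n=2: →1(W) only, which is W, so L
n=3: →2(L), so W
n=4: →0(L), so W
n=5: →4(W), 1(W) — all W, so L
n=6: →5(L), so W
n=7: →6(W), 3(W), 1(W) — all W, so L
n=8: →7(L), so W
n=9: →5(L), so W
n=10: →2(L), so W
n=11: →7(L), so W
n=12: →11(W), 8(W), 6(W), 4(W) — all W, so L
n=13: →12(L), so W
n=14: →13(W), 10(W), 8(W), 6(W) — all W, so L
n=15: →14(L), so W
n=16: →12(L), so W
n=17: →16(W), 13(W), 11(W), 9(W) — all W, so L
n=18: →17(L), so W
n=19: →18(W), 15(W), 13(W), 11(W) — all W, so L
n=20: →19(L), so W
n=21: →17(L), so W
n=22: →14(L), so W
n=23: →19(L), so W
n=24: →23(W), 20(W), 18(W), 16(W) — all W, so L
n=25: →24(L), so W
n=26: →25(W), 22(W), 20(W), 18(W) — all W, so L
n=27: →26(L), so W
n=28: →24(L), so W
n=29: →28(W), 25(W), 23(W), 21(W) — all W, so L
n=30: →29(L), so W
n=31: →30(W), 27(W), 25(W), 23(W) — all W, so L
n=32: →31(L), so W
n=33: →29(L), so W
n=34: →26(L), so W
n=35: →31(L), so W
n=36: →35(W), 32(W), 30(W), 28(W) — all W, so L
n=37: →36(L), so W
n=38: →37(W), 34(W), 32(W), 30(W) — all W, so L
n=39: →38(L), so W
n=40: →36(L), so W
The losing starting values of n are exactly the entries labelled L in this table (14 of them).

0, 2, 5, 7, 12, 14, 17, 19, 24, 26, 29, 31, 36, 38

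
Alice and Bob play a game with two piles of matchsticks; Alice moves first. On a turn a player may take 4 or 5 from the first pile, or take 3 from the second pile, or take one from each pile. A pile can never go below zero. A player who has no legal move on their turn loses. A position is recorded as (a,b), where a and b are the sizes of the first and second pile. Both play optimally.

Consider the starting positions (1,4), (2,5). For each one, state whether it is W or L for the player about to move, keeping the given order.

Positions with no move are L. A position that does have a move is losing for the player to move precisely when every available move leads to a winning position for the opponent. Fill in the labels:
No move ever increases a pile, so every position that can arise here has a ≤ 2 and b ≤ 5; it is enough to label the cells with 0 ≤ a ≤ 2 and 0 ≤ b ≤ 5.
Every move lowers a or b (never raises either), so fill the grid row by row in increasing a, and left to right within a row: each cell's successors are then already labelled.
      b=0  b=1  b=2  b=3  b=4  b=5
a=0:    L    L    L    W    W    W
a=1:    L    W    W    W    L    L
a=2:    L    W    L    W    L    W
Cells with no legal move (terminal, hence L): (0,0), (0,1), (0,2), (1,0), (2,0).
The remaining L cells, each justified by listing all of its moves:
(1,4): moves to (1,1)(W), (0,3)(W); every one is W ⇒ L
(1,5): moves to (1,2)(W), (0,4)(W); every one is W ⇒ L
(2,2): the only move is to (1,1)(W), a W ⇒ L
(2,4): moves to (2,1)(W), (1,3)(W); every one is W ⇒ L
Every other cell has at least one move into one of the L cells above, so it is W.
(1,4): one of the L cells justified above, so L
(2,5): the move to (2,2) reaches an L cell, so W

(1,4): L, (2,5): W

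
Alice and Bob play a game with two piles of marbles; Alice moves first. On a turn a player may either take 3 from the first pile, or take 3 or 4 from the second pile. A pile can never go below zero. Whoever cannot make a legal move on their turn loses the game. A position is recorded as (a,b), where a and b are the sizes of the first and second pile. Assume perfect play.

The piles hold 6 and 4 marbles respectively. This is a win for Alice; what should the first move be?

Work bottom-up. With no move the player to move loses. Otherwise the position is W if at least one move leads to an L position for the opponent, and L if every move leads to a W.
No move ever increases a pile, so every position that can arise here has a ≤ 6 and b ≤ 4; it is enough to label the cells with 0 ≤ a ≤ 6 and 0 ≤ b ≤ 4.
Every move lowers a or b (never raises either), so fill the grid row by row in increasing a, and left to right within a row: each cell's successors are then already labelled.
      b=0  b=1  b=2  b=3  b=4
a=0:    L    L    L    W    W
a=1:    L    L    L    W    W
a=2:    L    L    L    W    W
a=3:    W    W    W    L    L
a=4:    W    W    W    L    L
a=5:    W    W    W    L    L
a=6:    L    L    L    W    W
Cells with no legal move (terminal, hence L): (0,0), (0,1), (0,2), (1,0), (1,1), (1,2), (2,0), (2,1), (2,2).
The remaining L cells, each justified by listing all of its moves:
(3,3): →(0,3)(W), (3,0)(W) — all W, so L
(3,4): →(0,4)(W), (3,1)(W), (3,0)(W) — all W, so L
(4,3): →(1,3)(W), (4,0)(W) — all W, so L
(4,4): →(1,4)(W), (4,1)(W), (4,0)(W) — all W, so L
(5,3): →(2,3)(W), (5,0)(W) — all W, so L
(5,4): →(2,4)(W), (5,1)(W), (5,0)(W) — all W, so L
(6,0): →(3,0)(W) only, which is W, so L
(6,1): →(3,1)(W) only, which is W, so L
(6,2): →(3,2)(W) only, which is W, so L
Every other cell has at least one move into one of the L cells above, so it is W.
From (6,4), the L positions reachable in one move are: (3,4), (6,1), (6,0). Any move reaching one of these is winning.

Move to (3,4).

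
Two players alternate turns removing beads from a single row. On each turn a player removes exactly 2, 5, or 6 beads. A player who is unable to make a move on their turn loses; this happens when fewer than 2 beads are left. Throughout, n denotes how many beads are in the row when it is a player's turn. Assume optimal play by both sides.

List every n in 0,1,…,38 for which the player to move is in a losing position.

0, 1, 4, 8, 11, 12, 15, 19, 22, 23, 26, 30, 33, 34, 37

Label each position W (a win for the player to move) or L (a loss). A position with no legal move is L; any other position is W exactly when some move reaches an L, and L when every move reaches a W.
n=0: no move → L
n=1: no move → L
n=2: W (go to 0, an L position)
n=3: W (go to 1, an L position)
n=4: L (sole option 2(W) is W)
n=5: W (go to 0, an L position)
n=6: W (go to 4, an L position)
n=7: W (go to 1, an L position)
n=8: L (options 6(W), 3(W), 2(W) are all W)
n=9: W (go to 4, an L position)
n=10: W (go to 8, an L position)
n=11: L (options 9(W), 6(W), 5(W) are all W)
n=12: L (options 10(W), 7(W), 6(W) are all W)
n=13: W (go to 11, an L position)
n=14: W (go to 12, an L position)
n=15: L (options 13(W), 10(W), 9(W) are all W)
n=16: W (go to 11, an L position)
n=17: W (go to 15, an L position)
n=18: W (go to 12, an L position)
n=19: L (options 17(W), 14(W), 13(W) are all W)
n=20: W (go to 15, an L position)
n=21: W (go to 19, an L position)
n=22: L (options 20(W), 17(W), 16(W) are all W)
n=23: L (options 21(W), 18(W), 17(W) are all W)
n=24: W (go to 22, an L position)
n=25: W (go to 23, an L position)
n=26: L (options 24(W), 21(W), 20(W) are all W)
n=27: W (go to 22, an L position)
n=28: W (go to 26, an L position)
n=29: W (go to 23, an L position)
n=30: L (options 28(W), 25(W), 24(W) are all W)
n=31: W (go to 26, an L position)
n=32: W (go to 30, an L position)
n=33: L (options 31(W), 28(W), 27(W) are all W)
n=34: L (options 32(W), 29(W), 28(W) are all W)
n=35: W (go to 33, an L position)
n=36: W (go to 34, an L position)
n=37: L (options 35(W), 32(W), 31(W) are all W)
n=38: W (go to 33, an L position)
Reading off the rows marked L gives the requested list; there are 15 such values of n.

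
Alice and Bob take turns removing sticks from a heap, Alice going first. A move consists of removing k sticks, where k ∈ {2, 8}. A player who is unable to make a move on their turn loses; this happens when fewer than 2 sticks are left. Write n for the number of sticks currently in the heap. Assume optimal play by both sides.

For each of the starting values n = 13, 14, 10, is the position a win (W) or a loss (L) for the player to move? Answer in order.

13: W, 14: L, 10: L

Build the W/L table. Terminal = L. A non-terminal position is W if it has a move to some L; otherwise it is L.
n=0: no move → L
n=1: no move → L
n=2: reaches L-position 0 → W
n=3: reaches L-position 1 → W
n=4: only reaches 2(W), which is W → L
n=5: only reaches 3(W), which is W → L
n=6: reaches L-position 4 → W
n=7: reaches L-position 5 → W
n=8: reaches L-position 0 → W
n=9: reaches L-position 1 → W
n=10: only reaches 8(W), 2(W), all W → L
n=11: only reaches 9(W), 3(W), all W → L
n=12: reaches L-position 10 → W
n=13: reaches L-position 11 → W
n=14: only reaches 12(W), 6(W), all W → L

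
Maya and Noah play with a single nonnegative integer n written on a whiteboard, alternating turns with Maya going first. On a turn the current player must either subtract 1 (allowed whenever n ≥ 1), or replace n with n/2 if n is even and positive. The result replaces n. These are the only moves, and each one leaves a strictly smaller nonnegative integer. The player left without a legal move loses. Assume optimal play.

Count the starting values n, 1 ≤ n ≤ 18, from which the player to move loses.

Work bottom-up. With no move the player to move loses. Otherwise the position is W if at least one move leads to an L position for the opponent, and L if every move leads to a W.
n=0: no move → L
n=1: W (go to 0, an L position)
n=2: L (sole option 1(W) is W)
n=3: W (go to 2, an L position)
n=4: W (go to 2, an L position)
n=5: L (sole option 4(W) is W)
n=6: W (go to 5, an L position)
n=7: L (sole option 6(W) is W)
n=8: W (go to 7, an L position)
n=9: L (sole option 8(W) is W)
n=10: W (go to 5, an L position)
n=11: L (sole option 10(W) is W)
n=12: W (go to 11, an L position)
n=13: L (sole option 12(W) is W)
n=14: W (go to 7, an L position)
n=15: L (sole option 14(W) is W)
n=16: W (go to 15, an L position)
n=17: L (sole option 16(W) is W)
n=18: W (go to 9, an L position)
L entries with 1 ≤ n ≤ 18 (n=0 is outside the asked range and is not counted): n = 2, 5, 7, 9, 11, 13, 15, 17; that makes 8.

8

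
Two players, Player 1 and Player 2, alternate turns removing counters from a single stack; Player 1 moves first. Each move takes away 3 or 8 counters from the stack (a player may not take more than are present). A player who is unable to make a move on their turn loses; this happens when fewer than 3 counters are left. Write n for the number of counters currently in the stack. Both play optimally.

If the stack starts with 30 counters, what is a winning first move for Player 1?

Build the W/L table. Terminal = L. A non-terminal position is W if it has a move to some L; otherwise it is L.
n=0: no move → L
n=1: no move → L
n=2: no move → L
n=3: W (go to 0, an L position)
n=4: W (go to 1, an L position)
n=5: W (go to 2, an L position)
n=6: L (sole option 3(W) is W)
n=7: L (sole option 4(W) is W)
n=8: W (go to 0, an L position)
n=9: W (go to 6, an L position)
n=10: W (go to 7, an L position)
n=11: L (options 8(W), 3(W) are all W)
n=12: L (options 9(W), 4(W) are all W)
n=13: L (options 10(W), 5(W) are all W)
n=14: W (go to 11, an L position)
n=15: W (go to 12, an L position)
n=16: W (go to 13, an L position)
n=17: L (options 14(W), 9(W) are all W)
n=18: L (options 15(W), 10(W) are all W)
n=19: W (go to 11, an L position)
n=20: W (go to 17, an L position)
n=21: W (go to 18, an L position)
n=22: L (options 19(W), 14(W) are all W)
n=23: L (options 20(W), 15(W) are all W)
n=24: L (options 21(W), 16(W) are all W)
n=25: W (go to 22, an L position)
n=26: W (go to 23, an L position)
n=27: W (go to 24, an L position)
n=28: L (options 25(W), 20(W) are all W)
n=29: L (options 26(W), 21(W) are all W)
n=30: W (go to 22, an L position)
From 30, the L positions reachable in one move are: 22.

Remove 8, leaving 22.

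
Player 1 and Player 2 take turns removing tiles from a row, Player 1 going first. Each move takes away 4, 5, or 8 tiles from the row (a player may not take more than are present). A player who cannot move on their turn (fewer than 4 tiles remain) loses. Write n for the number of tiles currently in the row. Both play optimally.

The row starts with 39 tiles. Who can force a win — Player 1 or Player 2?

Positions with no move are L. A position that does have a move is losing for the player to move precisely when every available move leads to a winning position for the opponent. Fill in the labels:
n=0: no move → L
n=1: no move → L
n=2: no move → L
n=3: no move → L
n=4: →0(L), so W
n=5: →1(L), so W
n=6: →2(L), so W
n=7: →3(L), so W
n=8: →3(L), so W
n=9: →1(L), so W
n=10: →2(L), so W
n=11: →3(L), so W
n=12: →8(W), 7(W), 4(W) — all W, so L
n=13: →9(W), 8(W), 5(W) — all W, so L
n=14: →10(W), 9(W), 6(W) — all W, so L
n=15: →11(W), 10(W), 7(W) — all W, so L
n=16: →12(L), so W
n=17: →13(L), so W
n=18: →14(L), so W
n=19: →15(L), so W
n=20: →15(L), so W
n=21: →13(L), so W
n=22: →14(L), so W
n=23: →15(L), so W
n=24: →20(W), 19(W), 16(W) — all W, so L
n=25: →21(W), 20(W), 17(W) — all W, so L
n=26: →22(W), 21(W), 18(W) — all W, so L
n=27: →23(W), 22(W), 19(W) — all W, so L
n=28: →24(L), so W
n=29: →25(L), so W
n=30: →26(L), so W
n=31: →27(L), so W
n=32: →27(L), so W
n=33: →25(L), so W
n=34: →26(L), so W
n=35: →27(L), so W
n=36: →32(W), 31(W), 28(W) — all W, so L
n=37: →33(W), 32(W), 29(W) — all W, so L
n=38: →34(W), 33(W), 30(W) — all W, so L
n=39: →35(W), 34(W), 31(W) — all W, so L
The starting position 39 is L: whatever Player 1 does, the opponent receives a W position.

Player 2 wins.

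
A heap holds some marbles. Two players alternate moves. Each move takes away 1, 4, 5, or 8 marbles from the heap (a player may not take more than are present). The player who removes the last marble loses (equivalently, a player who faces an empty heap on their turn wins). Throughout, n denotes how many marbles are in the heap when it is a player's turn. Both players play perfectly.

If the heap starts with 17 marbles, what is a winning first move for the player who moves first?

Remove 5, leaving 12.

Label each position W (a win for the player to move) or L (a loss). A position with no legal move is W; any other position is W exactly when some move reaches an L, and L when every move reaches a W.
n=0: no move; the opponent has just taken the last marble and therefore loses → W
n=1: only reaches 0(W), which is W → L
n=2: reaches L-position 1 → W
n=3: only reaches 2(W), which is W → L
n=4: reaches L-position 3 → W
n=5: reaches L-position 1 → W
n=6: reaches L-position 1 → W
n=7: reaches L-position 3 → W
n=8: reaches L-position 3 → W
n=9: reaches L-position 1 → W
n=10: only reaches 9(W), 6(W), 5(W), 2(W), all W → L
n=11: reaches L-position 10 → W
n=12: only reaches 11(W), 8(W), 7(W), 4(W), all W → L
n=13: reaches L-position 12 → W
n=14: reaches L-position 10 → W
n=15: reaches L-position 10 → W
n=16: reaches L-position 12 → W
n=17: reaches L-position 12 → W
From 17, the L positions reachable in one move are: 12.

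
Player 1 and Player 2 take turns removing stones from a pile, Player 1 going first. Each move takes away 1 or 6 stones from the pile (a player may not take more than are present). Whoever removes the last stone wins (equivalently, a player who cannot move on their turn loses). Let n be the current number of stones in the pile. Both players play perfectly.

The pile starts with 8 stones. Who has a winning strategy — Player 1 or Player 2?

Positions with no move are L. A position that does have a move is losing for the player to move precisely when every available move leads to a winning position for the opponent. Fill in the labels:
n=0: no move → L
n=1: can move to 0, which is L ⇒ W
n=2: the only move is to 1(W), a W ⇒ L
n=3: can move to 2, which is L ⇒ W
n=4: the only move is to 3(W), a W ⇒ L
n=5: can move to 4, which is L ⇒ W
n=6: can move to 0, which is L ⇒ W
n=7: moves to 6(W), 1(W); every one is W ⇒ L
n=8: can move to 7, which is L ⇒ W
From 8 Player 1 can remove 1, leaving 7, reaching an L position.

Player 1 wins.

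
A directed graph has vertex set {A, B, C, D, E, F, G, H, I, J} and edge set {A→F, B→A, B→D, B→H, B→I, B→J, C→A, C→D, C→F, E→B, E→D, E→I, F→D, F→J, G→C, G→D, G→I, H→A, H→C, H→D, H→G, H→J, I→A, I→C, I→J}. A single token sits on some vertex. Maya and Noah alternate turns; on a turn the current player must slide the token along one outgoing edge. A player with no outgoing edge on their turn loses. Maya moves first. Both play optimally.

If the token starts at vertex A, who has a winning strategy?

Work bottom-up. With no move the player to move loses. Otherwise the position is W if at least one move leads to an L position for the opponent, and L if every move leads to a W.
Every edge goes from a vertex to one that appears earlier in the order D, J, F, A, C, I, G, H, B, E, so processing vertices in that order labels each vertex after all of its successors.
D: no outgoing edge → L
J: no outgoing edge → L
F: reaches L-position J → W
A: only reaches F(W), which is W → L
C: reaches L-position A → W
I: reaches L-position A → W
G: reaches L-position D → W
H: reaches L-position A → W
B: reaches L-position A → W
E: reaches L-position D → W
Every move from A reaches a W position, so the mover loses.

Noah wins.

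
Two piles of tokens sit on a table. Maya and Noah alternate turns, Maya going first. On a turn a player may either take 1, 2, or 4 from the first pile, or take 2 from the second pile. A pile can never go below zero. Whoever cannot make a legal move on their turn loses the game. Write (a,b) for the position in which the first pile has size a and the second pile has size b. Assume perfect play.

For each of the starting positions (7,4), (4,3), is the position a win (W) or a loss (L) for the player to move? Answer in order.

(7,4): W, (4,3): L

Label each position W (a win for the player to move) or L (a loss). A position with no legal move is L; any other position is W exactly when some move reaches an L, and L when every move reaches a W.
No move ever increases a pile, so every position that can arise here has a ≤ 7 and b ≤ 4; it is enough to label the cells with 0 ≤ a ≤ 7 and 0 ≤ b ≤ 4.
Every move lowers a or b (never raises either), so fill the grid row by row in increasing a, and left to right within a row: each cell's successors are then already labelled.
      b=0  b=1  b=2  b=3  b=4
a=0:    L    L    W    W    L
a=1:    W    W    L    L    W
a=2:    W    W    W    W    W
a=3:    L    L    W    W    L
a=4:    W    W    L    L    W
a=5:    W    W    W    W    W
a=6:    L    L    W    W    L
a=7:    W    W    L    L    W
Cells with no legal move (terminal, hence L): (0,0), (0,1).
The remaining L cells, each justified by listing all of its moves:
(0,4): the only move is to (0,2)(W), a W ⇒ L
(1,2): moves to (0,2)(W), (1,0)(W); every one is W ⇒ L
(1,3): moves to (0,3)(W), (1,1)(W); every one is W ⇒ L
(3,0): moves to (2,0)(W), (1,0)(W); every one is W ⇒ L
(3,1): moves to (2,1)(W), (1,1)(W); every one is W ⇒ L
(3,4): moves to (2,4)(W), (1,4)(W), (3,2)(W); every one is W ⇒ L
(4,2): moves to (3,2)(W), (2,2)(W), (0,2)(W), (4,0)(W); every one is W ⇒ L
(4,3): moves to (3,3)(W), (2,3)(W), (0,3)(W), (4,1)(W); every one is W ⇒ L
(6,0): moves to (5,0)(W), (4,0)(W), (2,0)(W); every one is W ⇒ L
(6,1): moves to (5,1)(W), (4,1)(W), (2,1)(W); every one is W ⇒ L
(6,4): moves to (5,4)(W), (4,4)(W), (2,4)(W), (6,2)(W); every one is W ⇒ L
(7,2): moves to (6,2)(W), (5,2)(W), (3,2)(W), (7,0)(W); every one is W ⇒ L
(7,3): moves to (6,3)(W), (5,3)(W), (3,3)(W), (7,1)(W); every one is W ⇒ L
Every other cell has at least one move into one of the L cells above, so it is W.
(7,4): the move to (6,4) reaches an L cell, so W
(4,3): one of the L cells justified above, so L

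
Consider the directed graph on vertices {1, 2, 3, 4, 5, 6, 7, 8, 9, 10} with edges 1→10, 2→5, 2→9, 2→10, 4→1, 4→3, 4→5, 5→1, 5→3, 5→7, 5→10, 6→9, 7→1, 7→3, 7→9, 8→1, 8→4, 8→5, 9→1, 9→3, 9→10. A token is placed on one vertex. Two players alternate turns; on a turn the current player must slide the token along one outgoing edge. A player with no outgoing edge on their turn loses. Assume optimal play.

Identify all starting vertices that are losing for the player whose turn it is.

3, 6, 8, 10

Compute win/loss labels from the base case upward. A position with no move is L. Any other position is W if it can reach an L in one move, else L.
Every edge goes from a vertex to one that appears earlier in the order 3, 10, 1, 9, 7, 5, 4, 2, 8, 6, so processing vertices in that order labels each vertex after all of its successors.
3: no outgoing edge → L
10: no outgoing edge → L
1: W (go to 10, an L position)
9: W (go to 10, an L position)
7: W (go to 3, an L position)
5: W (go to 10, an L position)
4: W (go to 3, an L position)
2: W (go to 10, an L position)
8: L (options 4(W), 5(W), 1(W) are all W)
6: L (sole option 9(W) is W)
Reading off the rows marked L gives the requested list; there are 4 such vertices.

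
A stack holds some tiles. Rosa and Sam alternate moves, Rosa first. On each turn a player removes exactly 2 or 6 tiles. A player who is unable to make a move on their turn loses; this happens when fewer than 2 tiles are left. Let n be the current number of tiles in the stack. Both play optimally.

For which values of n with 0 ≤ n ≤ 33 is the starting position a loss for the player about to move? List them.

0, 1, 4, 5, 8, 9, 12, 13, 16, 17, 20, 21, 24, 25, 28, 29, 32, 33

Use the standard recursion: the mover loses at a terminal position; elsewhere, the mover wins exactly when some move hands the opponent an L position.
n=0: no move → L
n=1: no move → L
n=2: →0(L), so W
n=3: →1(L), so W
n=4: →2(W) only, which is W, so L
n=5: →3(W) only, which is W, so L
n=6: →4(L), so W
n=7: →5(L), so W
n=8: →6(W), 2(W) — all W, so L
n=9: →7(W), 3(W) — all W, so L
n=10: →8(L), so W
n=11: →9(L), so W
n=12: →10(W), 6(W) — all W, so L
n=13: →11(W), 7(W) — all W, so L
n=14: →12(L), so W
n=15: →13(L), so W
n=16: →14(W), 10(W) — all W, so L
n=17: →15(W), 11(W) — all W, so L
n=18: →16(L), so W
n=19: →17(L), so W
n=20: →18(W), 14(W) — all W, so L
n=21: →19(W), 15(W) — all W, so L
n=22: →20(L), so W
n=23: →21(L), so W
n=24: →22(W), 18(W) — all W, so L
n=25: →23(W), 19(W) — all W, so L
n=26: →24(L), so W
n=27: →25(L), so W
n=28: →26(W), 22(W) — all W, so L
n=29: →27(W), 23(W) — all W, so L
n=30: →28(L), so W
n=31: →29(L), so W
n=32: →30(W), 26(W) — all W, so L
n=33: →31(W), 27(W) — all W, so L
Reading off the rows marked L gives the requested list; there are 18 such values of n.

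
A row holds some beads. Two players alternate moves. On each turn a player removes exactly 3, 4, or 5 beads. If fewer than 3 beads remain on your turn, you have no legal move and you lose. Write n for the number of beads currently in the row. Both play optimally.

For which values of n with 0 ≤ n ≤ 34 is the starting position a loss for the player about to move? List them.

Work bottom-up. With no move the player to move loses. Otherwise the position is W if at least one move leads to an L position for the opponent, and L if every move leads to a W.
n=0: no move → L
n=1: no move → L
n=2: no move → L
n=3: W (go to 0, an L position)
n=4: W (go to 1, an L position)
n=5: W (go to 2, an L position)
n=6: W (go to 2, an L position)
n=7: W (go to 2, an L position)
n=8: L (options 5(W), 4(W), 3(W) are all W)
n=9: L (options 6(W), 5(W), 4(W) are all W)
n=10: L (options 7(W), 6(W), 5(W) are all W)
n=11: W (go to 8, an L position)
n=12: W (go to 9, an L position)
n=13: W (go to 10, an L position)
n=14: W (go to 10, an L position)
n=15: W (go to 10, an L position)
n=16: L (options 13(W), 12(W), 11(W) are all W)
n=17: L (options 14(W), 13(W), 12(W) are all W)
n=18: L (options 15(W), 14(W), 13(W) are all W)
n=19: W (go to 16, an L position)
n=20: W (go to 17, an L position)
n=21: W (go to 18, an L position)
n=22: W (go to 18, an L position)
n=23: W (go to 18, an L position)
n=24: L (options 21(W), 20(W), 19(W) are all W)
n=25: L (options 22(W), 21(W), 20(W) are all W)
n=26: L (options 23(W), 22(W), 21(W) are all W)
n=27: W (go to 24, an L position)
n=28: W (go to 25, an L position)
n=29: W (go to 26, an L position)
n=30: W (go to 26, an L position)
n=31: W (go to 26, an L position)
n=32: L (options 29(W), 28(W), 27(W) are all W)
n=33: L (options 30(W), 29(W), 28(W) are all W)
n=34: L (options 31(W), 30(W), 29(W) are all W)
Reading off the rows marked L gives the requested list; there are 15 such values of n.

0, 1, 2, 8, 9, 10, 16, 17, 18, 24, 25, 26, 32, 33, 34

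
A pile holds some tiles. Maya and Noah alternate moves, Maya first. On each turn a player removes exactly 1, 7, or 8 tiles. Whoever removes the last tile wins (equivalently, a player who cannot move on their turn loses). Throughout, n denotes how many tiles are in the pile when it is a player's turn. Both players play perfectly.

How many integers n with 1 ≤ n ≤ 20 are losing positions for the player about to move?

6

Use the standard recursion: the mover loses at a terminal position; elsewhere, the mover wins exactly when some move hands the opponent an L position.
n=0: no move → L
n=1: can move to 0, which is L ⇒ W
n=2: the only move is to 1(W), a W ⇒ L
n=3: can move to 2, which is L ⇒ W
n=4: the only move is to 3(W), a W ⇒ L
n=5: can move to 4, which is L ⇒ W
n=6: the only move is to 5(W), a W ⇒ L
n=7: can move to 6, which is L ⇒ W
n=8: can move to 0, which is L ⇒ W
n=9: can move to 2, which is L ⇒ W
n=10: can move to 2, which is L ⇒ W
n=11: can move to 4, which is L ⇒ W
n=12: can move to 4, which is L ⇒ W
n=13: can move to 6, which is L ⇒ W
n=14: can move to 6, which is L ⇒ W
n=15: moves to 14(W), 8(W), 7(W); every one is W ⇒ L
n=16: can move to 15, which is L ⇒ W
n=17: moves to 16(W), 10(W), 9(W); every one is W ⇒ L
n=18: can move to 17, which is L ⇒ W
n=19: moves to 18(W), 12(W), 11(W); every one is W ⇒ L
n=20: can move to 19, which is L ⇒ W
L entries with 1 ≤ n ≤ 20 (n=0 is outside the asked range and is not counted): n = 2, 4, 6, 15, 17, 19; that makes 6.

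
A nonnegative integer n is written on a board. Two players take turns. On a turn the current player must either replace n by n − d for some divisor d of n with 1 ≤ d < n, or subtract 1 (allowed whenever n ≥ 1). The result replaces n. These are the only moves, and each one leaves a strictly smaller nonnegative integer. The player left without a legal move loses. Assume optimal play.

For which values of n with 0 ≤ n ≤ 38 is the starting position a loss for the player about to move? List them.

Use the standard recursion: the mover loses at a terminal position; elsewhere, the mover wins exactly when some move hands the opponent an L position.
n=0: no move → L
n=1: reaches L-position 0 → W
n=2: only reaches 1(W), which is W → L
n=3: reaches L-position 2 → W
n=4: reaches L-position 2 → W
n=5: only reaches 4(W), which is W → L
n=6: reaches L-position 5 → W
n=7: only reaches 6(W), which is W → L
n=8: reaches L-position 7 → W
n=9: only reaches 6(W), 8(W), all W → L
n=10: reaches L-position 5 → W
n=11: only reaches 10(W), which is W → L
n=12: reaches L-position 9 → W
n=13: only reaches 12(W), which is W → L
n=14: reaches L-position 7 → W
n=15: only reaches 10(W), 12(W), 14(W), all W → L
n=16: reaches L-position 15 → W
n=17: only reaches 16(W), which is W → L
n=18: reaches L-position 9 → W
n=19: only reaches 18(W), which is W → L
n=20: reaches L-position 15 → W
n=21: only reaches 14(W), 18(W), 20(W), all W → L
n=22: reaches L-position 11 → W
n=23: only reaches 22(W), which is W → L
n=24: reaches L-position 21 → W
n=25: only reaches 20(W), 24(W), all W → L
n=26: reaches L-position 13 → W
n=27: only reaches 18(W), 24(W), 26(W), all W → L
n=28: reaches L-position 21 → W
n=29: only reaches 28(W), which is W → L
n=30: reaches L-position 15 → W
n=31: only reaches 30(W), which is W → L
n=32: reaches L-position 31 → W
n=33: only reaches 22(W), 30(W), 32(W), all W → L
n=34: reaches L-position 17 → W
n=35: only reaches 28(W), 30(W), 34(W), all W → L
n=36: reaches L-position 27 → W
n=37: only reaches 36(W), which is W → L
n=38: reaches L-position 19 → W
Reading off the rows marked L gives the requested list; there are 19 such values of n.

0, 2, 5, 7, 9, 11, 13, 15, 17, 19, 21, 23, 25, 27, 29, 31, 33, 35, 37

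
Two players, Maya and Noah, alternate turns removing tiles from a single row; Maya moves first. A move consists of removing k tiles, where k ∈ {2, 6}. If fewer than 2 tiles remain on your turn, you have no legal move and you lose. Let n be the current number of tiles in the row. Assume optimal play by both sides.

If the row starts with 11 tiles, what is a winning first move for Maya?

Positions with no move are L. A position that does have a move is losing for the player to move precisely when every available move leads to a winning position for the opponent. Fill in the labels:
n=0: no move → L
n=1: no move → L
n=2: reaches L-position 0 → W
n=3: reaches L-position 1 → W
n=4: only reaches 2(W), which is W → L
n=5: only reaches 3(W), which is W → L
n=6: reaches L-position 4 → W
n=7: reaches L-position 5 → W
n=8: only reaches 6(W), 2(W), all W → L
n=9: only reaches 7(W), 3(W), all W → L
n=10: reaches L-position 8 → W
n=11: reaches L-position 9 → W
From 11, the L positions reachable in one move are: 9, 5. Any move reaching one of these is winning.

Remove 2, leaving 9.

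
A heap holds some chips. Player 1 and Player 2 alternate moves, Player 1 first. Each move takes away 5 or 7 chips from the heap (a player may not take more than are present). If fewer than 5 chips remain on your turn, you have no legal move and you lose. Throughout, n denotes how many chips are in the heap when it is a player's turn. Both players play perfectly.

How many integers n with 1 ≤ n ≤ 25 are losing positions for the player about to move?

Work bottom-up. With no move the player to move loses. Otherwise the position is W if at least one move leads to an L position for the opponent, and L if every move leads to a W.
n=0: no move → L
n=1: no move → L
n=2: no move → L
n=3: no move → L
n=4: no move → L
n=5: →0(L), so W
n=6: →1(L), so W
n=7: →2(L), so W
n=8: →3(L), so W
n=9: →4(L), so W
n=10: →3(L), so W
n=11: →4(L), so W
n=12: →7(W), 5(W) — all W, so L
n=13: →8(W), 6(W) — all W, so L
n=14: →9(W), 7(W) — all W, so L
n=15: →10(W), 8(W) — all W, so L
n=16: →11(W), 9(W) — all W, so L
n=17: →12(L), so W
n=18: →13(L), so W
n=19: →14(L), so W
n=20: →15(L), so W
n=21: →16(L), so W
n=22: →15(L), so W
n=23: →16(L), so W
n=24: →19(W), 17(W) — all W, so L
n=25: →20(W), 18(W) — all W, so L
L entries with 1 ≤ n ≤ 25 (n=0 is outside the asked range and is not counted): n = 1, 2, 3, 4, 12, 13, 14, 15, 16, 24, 25; that makes 11.

11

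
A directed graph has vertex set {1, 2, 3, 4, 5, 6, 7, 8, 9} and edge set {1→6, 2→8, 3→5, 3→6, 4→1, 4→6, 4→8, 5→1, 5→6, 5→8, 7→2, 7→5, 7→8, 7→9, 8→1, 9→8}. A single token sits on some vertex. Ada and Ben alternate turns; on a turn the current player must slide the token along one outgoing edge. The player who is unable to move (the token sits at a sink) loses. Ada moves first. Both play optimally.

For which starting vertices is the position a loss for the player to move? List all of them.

6, 8

Positions with no move are L. A position that does have a move is losing for the player to move precisely when every available move leads to a winning position for the opponent. Fill in the labels:
Every edge goes from a vertex to one that appears earlier in the order 6, 1, 8, 5, 2, 9, 3, 4, 7, so processing vertices in that order labels each vertex after all of its successors.
6: no outgoing edge → L
1: W (go to 6, an L position)
8: L (sole option 1(W) is W)
5: W (go to 8, an L position)
2: W (go to 8, an L position)
9: W (go to 8, an L position)
3: W (go to 6, an L position)
4: W (go to 8, an L position)
7: W (go to 8, an L position)
The losing starting vertices are exactly the entries labelled L in this table (2 of them).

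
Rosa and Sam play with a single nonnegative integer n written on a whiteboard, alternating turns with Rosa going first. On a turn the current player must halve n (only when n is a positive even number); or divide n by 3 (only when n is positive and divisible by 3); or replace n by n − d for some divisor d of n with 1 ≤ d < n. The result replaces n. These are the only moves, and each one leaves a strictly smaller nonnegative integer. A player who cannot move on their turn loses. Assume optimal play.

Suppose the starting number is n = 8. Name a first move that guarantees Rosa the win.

Work bottom-up. With no move the player to move loses. Otherwise the position is W if at least one move leads to an L position for the opponent, and L if every move leads to a W.
n=0: no move → L
n=1: no move → L
n=2: →1(L), so W
n=3: →1(L), so W
n=4: →2(W), 3(W) — all W, so L
n=5: →4(L), so W
n=6: →4(L), so W
n=7: →6(W) only, which is W, so L
n=8: →4(L), so W
From 8, the L positions reachable in one move are: 4, 7. Any move reaching one of these is winning.

Move to 4.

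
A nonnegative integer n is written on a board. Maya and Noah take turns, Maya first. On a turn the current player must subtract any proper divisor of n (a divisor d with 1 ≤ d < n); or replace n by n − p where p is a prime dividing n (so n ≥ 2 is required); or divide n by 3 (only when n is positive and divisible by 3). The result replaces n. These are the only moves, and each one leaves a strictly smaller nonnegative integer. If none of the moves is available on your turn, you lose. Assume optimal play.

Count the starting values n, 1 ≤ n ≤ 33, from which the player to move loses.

7

Use the standard recursion: the mover loses at a terminal position; elsewhere, the mover wins exactly when some move hands the opponent an L position.
n=0: no move → L
n=1: no move → L
n=2: W (go to 0, an L position)
n=3: W (go to 0, an L position)
n=4: L (options 2(W), 3(W) are all W)
n=5: W (go to 0, an L position)
n=6: W (go to 4, an L position)
n=7: W (go to 0, an L position)
n=8: W (go to 4, an L position)
n=9: L (options 3(W), 6(W), 8(W) are all W)
n=10: W (go to 9, an L position)
n=11: W (go to 0, an L position)
n=12: W (go to 4, an L position)
n=13: W (go to 0, an L position)
n=14: L (options 7(W), 12(W), 13(W) are all W)
n=15: W (go to 14, an L position)
n=16: W (go to 14, an L position)
n=17: W (go to 0, an L position)
n=18: W (go to 9, an L position)
n=19: W (go to 0, an L position)
n=20: L (options 10(W), 15(W), 16(W), 18(W), 19(W) are all W)
n=21: W (go to 14, an L position)
n=22: W (go to 20, an L position)
n=23: W (go to 0, an L position)
n=24: W (go to 20, an L position)
n=25: W (go to 20, an L position)
n=26: L (options 13(W), 24(W), 25(W) are all W)
n=27: W (go to 9, an L position)
n=28: W (go to 14, an L position)
n=29: W (go to 0, an L position)
n=30: W (go to 20, an L position)
n=31: W (go to 0, an L position)
n=32: L (options 16(W), 24(W), 28(W), 30(W), 31(W) are all W)
n=33: W (go to 32, an L position)
L entries with 1 ≤ n ≤ 33 (n=0 is outside the asked range and is not counted): n = 1, 4, 9, 14, 20, 26, 32; that makes 7.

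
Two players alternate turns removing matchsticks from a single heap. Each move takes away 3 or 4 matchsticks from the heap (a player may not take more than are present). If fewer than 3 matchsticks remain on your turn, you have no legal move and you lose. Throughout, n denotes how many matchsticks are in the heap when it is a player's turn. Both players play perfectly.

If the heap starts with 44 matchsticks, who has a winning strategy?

Compute win/loss labels from the base case upward. A position with no move is L. Any other position is W if it can reach an L in one move, else L.
n=0: no move → L
n=1: no move → L
n=2: no move → L
n=3: W (go to 0, an L position)
n=4: W (go to 1, an L position)
n=5: W (go to 2, an L position)
n=6: W (go to 2, an L position)
n=7: L (options 4(W), 3(W) are all W)
n=8: L (options 5(W), 4(W) are all W)
n=9: L (options 6(W), 5(W) are all W)
n=10: W (go to 7, an L position)
n=11: W (go to 8, an L position)
n=12: W (go to 9, an L position)
n=13: W (go to 9, an L position)
n=14: L (options 11(W), 10(W) are all W)
n=15: L (options 12(W), 11(W) are all W)
n=16: L (options 13(W), 12(W) are all W)
n=17: W (go to 14, an L position)
n=18: W (go to 15, an L position)
n=19: W (go to 16, an L position)
n=20: W (go to 16, an L position)
n=21: L (options 18(W), 17(W) are all W)
n=22: L (options 19(W), 18(W) are all W)
n=23: L (options 20(W), 19(W) are all W)
n=24: W (go to 21, an L position)
n=25: W (go to 22, an L position)
n=26: W (go to 23, an L position)
n=27: W (go to 23, an L position)
n=28: L (options 25(W), 24(W) are all W)
n=29: L (options 26(W), 25(W) are all W)
n=30: L (options 27(W), 26(W) are all W)
n=31: W (go to 28, an L position)
n=32: W (go to 29, an L position)
n=33: W (go to 30, an L position)
n=34: W (go to 30, an L position)
n=35: L (options 32(W), 31(W) are all W)
n=36: L (options 33(W), 32(W) are all W)
n=37: L (options 34(W), 33(W) are all W)
n=38: W (go to 35, an L position)
n=39: W (go to 36, an L position)
n=40: W (go to 37, an L position)
n=41: W (go to 37, an L position)
n=42: L (options 39(W), 38(W) are all W)
n=43: L (options 40(W), 39(W) are all W)
n=44: L (options 41(W), 40(W) are all W)
Every move from 44 reaches a W position, so the mover loses.

The second player wins.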